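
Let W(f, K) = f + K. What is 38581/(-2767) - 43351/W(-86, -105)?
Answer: 112583246/528497 ≈ 213.03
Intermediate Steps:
W(f, K) = K + f
38581/(-2767) - 43351/W(-86, -105) = 38581/(-2767) - 43351/(-105 - 86) = 38581*(-1/2767) - 43351/(-191) = -38581/2767 - 43351*(-1/191) = -38581/2767 + 43351/191 = 112583246/528497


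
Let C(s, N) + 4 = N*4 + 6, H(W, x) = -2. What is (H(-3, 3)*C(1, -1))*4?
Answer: 16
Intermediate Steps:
C(s, N) = 2 + 4*N (C(s, N) = -4 + (N*4 + 6) = -4 + (4*N + 6) = -4 + (6 + 4*N) = 2 + 4*N)
(H(-3, 3)*C(1, -1))*4 = -2*(2 + 4*(-1))*4 = -2*(2 - 4)*4 = -2*(-2)*4 = 4*4 = 16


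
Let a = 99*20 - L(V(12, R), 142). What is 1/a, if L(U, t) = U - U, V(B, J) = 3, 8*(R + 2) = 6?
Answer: 1/1980 ≈ 0.00050505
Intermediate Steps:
R = -5/4 (R = -2 + (1/8)*6 = -2 + 3/4 = -5/4 ≈ -1.2500)
L(U, t) = 0
a = 1980 (a = 99*20 - 1*0 = 1980 + 0 = 1980)
1/a = 1/1980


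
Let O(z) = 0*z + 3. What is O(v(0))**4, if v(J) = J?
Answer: 81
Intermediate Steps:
O(z) = 3 (O(z) = 0 + 3 = 3)
O(v(0))**4 = 3**4 = 81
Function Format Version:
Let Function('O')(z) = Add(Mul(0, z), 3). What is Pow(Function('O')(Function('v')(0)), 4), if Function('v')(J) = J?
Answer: 81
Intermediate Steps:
Function('O')(z) = 3 (Function('O')(z) = Add(0, 3) = 3)
Pow(Function('O')(Function('v')(0)), 4) = Pow(3, 4) = 81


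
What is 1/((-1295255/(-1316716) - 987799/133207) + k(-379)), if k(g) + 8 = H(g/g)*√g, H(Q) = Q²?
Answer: -443975854467705933510940/18066814220719266982271801 - 30763682522508758156944*I*√379/18066814220719266982271801 ≈ -0.024574 - 0.033149*I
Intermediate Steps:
k(g) = -8 + √g (k(g) = -8 + (g/g)²*√g = -8 + 1²*√g = -8 + 1*√g = -8 + √g)
1/((-1295255/(-1316716) - 987799/133207) + k(-379)) = 1/((-1295255/(-1316716) - 987799/133207) + (-8 + √(-379))) = 1/((-1295255*(-1/1316716) - 987799*1/133207) + (-8 + I*√379)) = 1/((1295255/1316716 - 987799/133207) + (-8 + I*√379)) = 1/(-1128113715299/175395788212 + (-8 + I*√379)) = 1/(-2531280020995/175395788212 + I*√379)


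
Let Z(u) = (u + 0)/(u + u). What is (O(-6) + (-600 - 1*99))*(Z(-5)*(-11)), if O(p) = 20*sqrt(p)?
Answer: 7689/2 - 110*I*sqrt(6) ≈ 3844.5 - 269.44*I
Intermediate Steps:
Z(u) = 1/2 (Z(u) = u/((2*u)) = u*(1/(2*u)) = 1/2)
(O(-6) + (-600 - 1*99))*(Z(-5)*(-11)) = (20*sqrt(-6) + (-600 - 1*99))*((1/2)*(-11)) = (20*(I*sqrt(6)) + (-600 - 99))*(-11/2) = (20*I*sqrt(6) - 699)*(-11/2) = (-699 + 20*I*sqrt(6))*(-11/2) = 7689/2 - 110*I*sqrt(6)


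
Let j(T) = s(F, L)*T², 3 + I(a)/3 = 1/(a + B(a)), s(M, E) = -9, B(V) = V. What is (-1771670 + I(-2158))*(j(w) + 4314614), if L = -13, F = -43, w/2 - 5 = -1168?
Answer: 169669168528336145/2158 ≈ 7.8623e+13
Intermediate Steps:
w = -2326 (w = 10 + 2*(-1168) = 10 - 2336 = -2326)
I(a) = -9 + 3/(2*a) (I(a) = -9 + 3/(a + a) = -9 + 3/((2*a)) = -9 + 3*(1/(2*a)) = -9 + 3/(2*a))
j(T) = -9*T²
(-1771670 + I(-2158))*(j(w) + 4314614) = (-1771670 + (-9 + (3/2)/(-2158)))*(-9*(-2326)² + 4314614) = (-1771670 + (-9 + (3/2)*(-1/2158)))*(-9*5410276 + 4314614) = (-1771670 + (-9 - 3/4316))*(-48692484 + 4314614) = (-1771670 - 38847/4316)*(-44377870) = -7646566567/4316*(-44377870) = 169669168528336145/2158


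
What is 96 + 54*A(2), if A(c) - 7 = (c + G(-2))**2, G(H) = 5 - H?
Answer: 4848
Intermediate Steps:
A(c) = 7 + (7 + c)**2 (A(c) = 7 + (c + (5 - 1*(-2)))**2 = 7 + (c + (5 + 2))**2 = 7 + (c + 7)**2 = 7 + (7 + c)**2)
96 + 54*A(2) = 96 + 54*(7 + (7 + 2)**2) = 96 + 54*(7 + 9**2) = 96 + 54*(7 + 81) = 96 + 54*88 = 96 + 4752 = 4848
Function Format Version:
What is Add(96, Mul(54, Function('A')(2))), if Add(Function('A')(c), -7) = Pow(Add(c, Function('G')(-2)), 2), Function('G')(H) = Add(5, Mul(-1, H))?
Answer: 4848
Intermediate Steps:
Function('A')(c) = Add(7, Pow(Add(7, c), 2)) (Function('A')(c) = Add(7, Pow(Add(c, Add(5, Mul(-1, -2))), 2)) = Add(7, Pow(Add(c, Add(5, 2)), 2)) = Add(7, Pow(Add(c, 7), 2)) = Add(7, Pow(Add(7, c), 2)))
Add(96, Mul(54, Function('A')(2))) = Add(96, Mul(54, Add(7, Pow(Add(7, 2), 2)))) = Add(96, Mul(54, Add(7, Pow(9, 2)))) = Add(96, Mul(54, Add(7, 81))) = Add(96, Mul(54, 88)) = Add(96, 4752) = 4848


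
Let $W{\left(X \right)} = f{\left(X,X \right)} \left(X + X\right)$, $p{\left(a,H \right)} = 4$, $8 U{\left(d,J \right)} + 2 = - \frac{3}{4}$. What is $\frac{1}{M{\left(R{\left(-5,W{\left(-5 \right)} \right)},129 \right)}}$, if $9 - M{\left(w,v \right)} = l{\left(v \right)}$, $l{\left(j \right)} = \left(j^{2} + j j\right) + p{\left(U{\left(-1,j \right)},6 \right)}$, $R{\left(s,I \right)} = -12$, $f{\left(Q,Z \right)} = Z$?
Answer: $- \frac{1}{33277} \approx -3.0051 \cdot 10^{-5}$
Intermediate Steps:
$U{\left(d,J \right)} = - \frac{11}{32}$ ($U{\left(d,J \right)} = - \frac{1}{4} + \frac{\left(-3\right) \frac{1}{4}}{8} = - \frac{1}{4} + \frac{1}{8} \left(- \frac{3}{4}\right) = - \frac{1}{4} - \frac{3}{32} = - \frac{11}{32}$)
$W{\left(X \right)} = 2 X^{2}$ ($W{\left(X \right)} = X \left(X + X\right) = X 2 X = 2 X^{2}$)
$l{\left(j \right)} = 4 + 2 j^{2}$ ($l{\left(j \right)} = \left(j^{2} + j j\right) + 4 = \left(j^{2} + j^{2}\right) + 4 = 2 j^{2} + 4 = 4 + 2 j^{2}$)
$M{\left(w,v \right)} = 5 - 2 v^{2}$ ($M{\left(w,v \right)} = 9 - \left(4 + 2 v^{2}\right) = 5 - 2 v^{2}$)
$\frac{1}{M{\left(R{\left(-5,W{\left(-5 \right)} \right)},129 \right)}} = \frac{1}{5 - 2 \cdot 129^{2}} = \frac{1}{5 - 33282} = \frac{1}{-33277} = - \frac{1}{33277}$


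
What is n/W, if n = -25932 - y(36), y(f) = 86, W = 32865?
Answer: -26018/32865 ≈ -0.79166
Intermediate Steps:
n = -26018 (n = -25932 - 1*86 = -25932 - 86 = -26018)
n/W = -26018/32865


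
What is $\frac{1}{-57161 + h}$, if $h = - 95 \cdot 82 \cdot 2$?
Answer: $- \frac{1}{72741} \approx -1.3747 \cdot 10^{-5}$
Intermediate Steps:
$h = -15580$ ($h = \left(-95\right) 164 = -15580$)
$\frac{1}{-57161 + h} = \frac{1}{-57161 - 15580} = \frac{1}{-72741} = - \frac{1}{72741}$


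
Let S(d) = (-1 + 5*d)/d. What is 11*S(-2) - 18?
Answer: 85/2 ≈ 42.500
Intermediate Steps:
S(d) = (-1 + 5*d)/d
11*S(-2) - 18 = 11*(5 - 1/(-2)) - 18 = 11*(5 - 1*(-½)) - 18 = 11*(5 + ½) - 18 = 11*(11/2) - 18 = 121/2 - 18 = 85/2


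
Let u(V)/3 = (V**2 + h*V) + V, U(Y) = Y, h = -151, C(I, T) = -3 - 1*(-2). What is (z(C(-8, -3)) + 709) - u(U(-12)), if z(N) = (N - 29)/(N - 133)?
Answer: -343226/67 ≈ -5122.8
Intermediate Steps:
C(I, T) = -1 (C(I, T) = -3 + 2 = -1)
z(N) = (-29 + N)/(-133 + N)
u(V) = -450*V + 3*V**2 (u(V) = 3*((V**2 - 151*V) + V) = 3*(V**2 - 150*V) = -450*V + 3*V**2)
(z(C(-8, -3)) + 709) - u(U(-12)) = ((-29 - 1)/(-133 - 1) + 709) - 3*(-12)*(-150 - 12) = (-30/(-134) + 709) - 3*(-12)*(-162) = (-1/134*(-30) + 709) - 1*5832 = (15/67 + 709) - 5832 = 47518/67 - 5832 = -343226/67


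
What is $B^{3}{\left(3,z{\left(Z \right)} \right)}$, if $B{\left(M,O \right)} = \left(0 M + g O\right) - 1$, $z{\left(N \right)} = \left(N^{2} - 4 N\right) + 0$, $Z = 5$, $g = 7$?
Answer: $39304$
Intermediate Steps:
$z{\left(N \right)} = N^{2} - 4 N$
$B{\left(M,O \right)} = -1 + 7 O$ ($B{\left(M,O \right)} = \left(0 M + 7 O\right) - 1 = \left(0 + 7 O\right) - 1 = 7 O - 1 = -1 + 7 O$)
$B^{3}{\left(3,z{\left(Z \right)} \right)} = \left(-1 + 7 \cdot 5 \left(-4 + 5\right)\right)^{3} = \left(-1 + 7 \cdot 5 \cdot 1\right)^{3} = \left(-1 + 7 \cdot 5\right)^{3} = \left(-1 + 35\right)^{3} = 34^{3} = 39304$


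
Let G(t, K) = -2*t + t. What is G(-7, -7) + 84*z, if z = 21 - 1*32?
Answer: -917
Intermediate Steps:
G(t, K) = -t
z = -11 (z = 21 - 32 = -11)
G(-7, -7) + 84*z = -1*(-7) + 84*(-11) = 7 - 924 = -917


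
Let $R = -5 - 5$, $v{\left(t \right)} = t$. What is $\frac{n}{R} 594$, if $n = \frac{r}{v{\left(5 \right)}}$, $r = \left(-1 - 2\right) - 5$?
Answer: $\frac{2376}{25} \approx 95.04$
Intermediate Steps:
$R = -10$
$r = -8$ ($r = -3 - 5 = -8$)
$n = - \frac{8}{5} \approx -1.6$
$\frac{n}{R} 594 = - \frac{8}{5 \left(-10\right)} 594 = \left(- \frac{8}{5}\right) \left(- \frac{1}{10}\right) 594 = \frac{4}{25} \cdot 594 = \frac{2376}{25}$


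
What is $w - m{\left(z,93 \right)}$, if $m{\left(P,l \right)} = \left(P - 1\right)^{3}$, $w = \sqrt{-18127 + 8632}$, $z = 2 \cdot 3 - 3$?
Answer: $-8 + 3 i \sqrt{1055} \approx -8.0 + 97.442 i$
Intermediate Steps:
$z = 3$ ($z = 6 - 3 = 3$)
$w = 3 i \sqrt{1055}$ ($w = \sqrt{-9495} = 3 i \sqrt{1055} \approx 97.442 i$)
$m{\left(P,l \right)} = \left(-1 + P\right)^{3}$
$w - m{\left(z,93 \right)} = 3 i \sqrt{1055} - \left(-1 + 3\right)^{3} = 3 i \sqrt{1055} - 2^{3} = 3 i \sqrt{1055} - 8 = -8 + 3 i \sqrt{1055}$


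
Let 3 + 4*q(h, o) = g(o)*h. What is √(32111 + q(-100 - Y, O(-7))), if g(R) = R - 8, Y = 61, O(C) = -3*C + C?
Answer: 5*√5099/2 ≈ 178.52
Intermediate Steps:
O(C) = -2*C
g(R) = -8 + R
q(h, o) = -¾ + h*(-8 + o)/4 (q(h, o) = -¾ + ((-8 + o)*h)/4 = -¾ + (h*(-8 + o))/4 = -¾ + h*(-8 + o)/4)
√(32111 + q(-100 - Y, O(-7))) = √(32111 + (-¾ + (-100 - 1*61)*(-8 - 2*(-7))/4)) = √(32111 + (-¾ + (-100 - 61)*(-8 + 14)/4)) = √(32111 + (-¾ + (¼)*(-161)*6)) = √(32111 + (-¾ - 483/2)) = √(32111 - 969/4) = √(127475/4) = 5*√5099/2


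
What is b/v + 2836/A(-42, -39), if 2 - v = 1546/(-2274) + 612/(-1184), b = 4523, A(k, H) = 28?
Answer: 11418366829/7531111 ≈ 1516.2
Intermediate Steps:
v = 1075873/336552 (v = 2 - (1546/(-2274) + 612/(-1184)) = 2 - (1546*(-1/2274) + 612*(-1/1184)) = 2 - (-773/1137 - 153/296) = 2 - 1*(-402769/336552) = 2 + 402769/336552 = 1075873/336552 ≈ 3.1968)
b/v + 2836/A(-42, -39) = 4523/(1075873/336552) + 2836/28 = 4523*(336552/1075873) + 2836*(1/28) = 1522224696/1075873 + 709/7 = 11418366829/7531111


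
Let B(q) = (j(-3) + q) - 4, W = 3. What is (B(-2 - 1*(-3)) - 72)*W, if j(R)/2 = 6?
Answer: -189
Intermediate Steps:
j(R) = 12 (j(R) = 2*6 = 12)
B(q) = 8 + q (B(q) = (12 + q) - 4 = 8 + q)
(B(-2 - 1*(-3)) - 72)*W = ((8 + (-2 - 1*(-3))) - 72)*3 = ((8 + (-2 + 3)) - 72)*3 = ((8 + 1) - 72)*3 = (9 - 72)*3 = -63*3 = -189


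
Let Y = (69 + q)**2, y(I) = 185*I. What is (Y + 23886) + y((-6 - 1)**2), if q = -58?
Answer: 33072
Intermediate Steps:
Y = 121 (Y = (69 - 58)**2 = 11**2 = 121)
(Y + 23886) + y((-6 - 1)**2) = (121 + 23886) + 185*(-6 - 1)**2 = 24007 + 185*(-7)**2 = 24007 + 185*49 = 24007 + 9065 = 33072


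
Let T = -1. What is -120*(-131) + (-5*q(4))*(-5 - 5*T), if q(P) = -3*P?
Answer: 15720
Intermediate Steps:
-120*(-131) + (-5*q(4))*(-5 - 5*T) = -120*(-131) + (-(-15)*4)*(-5 - 5*(-1)) = 15720 + (-5*(-12))*(-5 + 5) = 15720 + 60*0 = 15720 + 0 = 15720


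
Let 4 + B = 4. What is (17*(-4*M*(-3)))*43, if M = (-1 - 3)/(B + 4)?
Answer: -8772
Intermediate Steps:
B = 0 (B = -4 + 4 = 0)
M = -1 (M = (-1 - 3)/(0 + 4) = -4/4 = -4*¼ = -1)
(17*(-4*M*(-3)))*43 = (17*(-4*(-1)*(-3)))*43 = (17*(4*(-3)))*43 = (17*(-12))*43 = -204*43 = -8772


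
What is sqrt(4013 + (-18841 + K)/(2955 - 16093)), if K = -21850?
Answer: sqrt(693206665930)/13138 ≈ 63.373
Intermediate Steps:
sqrt(4013 + (-18841 + K)/(2955 - 16093)) = sqrt(4013 + (-18841 - 21850)/(2955 - 16093)) = sqrt(4013 - 40691/(-13138)) = sqrt(4013 - 40691*(-1/13138)) = sqrt(4013 + 40691/13138) = sqrt(52763485/13138) = sqrt(693206665930)/13138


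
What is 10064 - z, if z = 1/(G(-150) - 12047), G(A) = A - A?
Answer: 121241009/12047 ≈ 10064.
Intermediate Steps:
G(A) = 0
z = -1/12047 (z = 1/(0 - 12047) = 1/(-12047) = -1/12047 ≈ -8.3008e-5)
10064 - z = 10064 - 1*(-1/12047) = 10064 + 1/12047 = 121241009/12047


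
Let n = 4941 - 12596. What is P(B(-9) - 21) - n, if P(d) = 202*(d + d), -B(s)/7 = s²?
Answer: -229897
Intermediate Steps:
n = -7655
B(s) = -7*s²
P(d) = 404*d (P(d) = 202*(2*d) = 404*d)
P(B(-9) - 21) - n = 404*(-7*(-9)² - 21) - 1*(-7655) = 404*(-7*81 - 21) + 7655 = 404*(-567 - 21) + 7655 = 404*(-588) + 7655 = -237552 + 7655 = -229897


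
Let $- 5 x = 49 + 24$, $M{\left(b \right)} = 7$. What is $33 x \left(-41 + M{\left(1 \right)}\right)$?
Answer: $\frac{81906}{5} \approx 16381.0$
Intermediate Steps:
$x = - \frac{73}{5}$ ($x = - \frac{49 + 24}{5} = \left(- \frac{1}{5}\right) 73 = - \frac{73}{5} \approx -14.6$)
$33 x \left(-41 + M{\left(1 \right)}\right) = 33 \left(- \frac{73}{5}\right) \left(-41 + 7\right) = \left(- \frac{2409}{5}\right) \left(-34\right) = \frac{81906}{5}$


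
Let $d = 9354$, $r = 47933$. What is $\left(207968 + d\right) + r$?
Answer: $265255$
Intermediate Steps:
$\left(207968 + d\right) + r = \left(207968 + 9354\right) + 47933 = 217322 + 47933 = 265255$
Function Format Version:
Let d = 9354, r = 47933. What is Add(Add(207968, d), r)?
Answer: 265255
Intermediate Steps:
Add(Add(207968, d), r) = Add(Add(207968, 9354), 47933) = Add(217322, 47933) = 265255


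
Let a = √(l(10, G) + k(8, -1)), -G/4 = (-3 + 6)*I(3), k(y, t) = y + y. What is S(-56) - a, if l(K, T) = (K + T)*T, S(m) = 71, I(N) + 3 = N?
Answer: 67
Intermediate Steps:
I(N) = -3 + N
k(y, t) = 2*y
G = 0 (G = -4*(-3 + 6)*(-3 + 3) = -12*0 = -4*0 = 0)
l(K, T) = T*(K + T)
a = 4 (a = √(0*(10 + 0) + 2*8) = √(0*10 + 16) = √(0 + 16) = √16 = 4)
S(-56) - a = 71 - 1*4 = 71 - 4 = 67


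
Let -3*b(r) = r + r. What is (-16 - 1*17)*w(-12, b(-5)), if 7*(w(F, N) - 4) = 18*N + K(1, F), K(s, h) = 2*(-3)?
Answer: -2706/7 ≈ -386.57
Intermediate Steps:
b(r) = -2*r/3 (b(r) = -(r + r)/3 = -2*r/3)
K(s, h) = -6
w(F, N) = 22/7 + 18*N/7 (w(F, N) = 4 + (18*N - 6)/7 = 4 + (-6 + 18*N)/7 = 4 + (-6/7 + 18*N/7) = 22/7 + 18*N/7)
(-16 - 1*17)*w(-12, b(-5)) = (-16 - 1*17)*(22/7 + 18*(-⅔*(-5))/7) = (-16 - 17)*(22/7 + (18/7)*(10/3)) = -33*(22/7 + 60/7) = -33*82/7 = -2706/7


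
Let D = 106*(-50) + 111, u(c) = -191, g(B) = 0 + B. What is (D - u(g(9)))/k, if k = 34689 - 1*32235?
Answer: -833/409 ≈ -2.0367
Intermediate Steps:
g(B) = B
D = -5189 (D = -5300 + 111 = -5189)
k = 2454 (k = 34689 - 32235 = 2454)
(D - u(g(9)))/k = (-5189 - 1*(-191))/2454 = (-5189 + 191)*(1/2454) = -4998*1/2454 = -833/409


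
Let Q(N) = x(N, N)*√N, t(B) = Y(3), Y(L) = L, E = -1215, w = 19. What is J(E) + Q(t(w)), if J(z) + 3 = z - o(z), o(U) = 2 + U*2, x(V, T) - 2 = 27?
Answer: 1210 + 29*√3 ≈ 1260.2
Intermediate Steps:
x(V, T) = 29 (x(V, T) = 2 + 27 = 29)
o(U) = 2 + 2*U
t(B) = 3
Q(N) = 29*√N
J(z) = -5 - z (J(z) = -3 + (z - (2 + 2*z)) = -3 + (z + (-2 - 2*z)) = -3 + (-2 - z) = -5 - z)
J(E) + Q(t(w)) = (-5 - 1*(-1215)) + 29*√3 = (-5 + 1215) + 29*√3 = 1210 + 29*√3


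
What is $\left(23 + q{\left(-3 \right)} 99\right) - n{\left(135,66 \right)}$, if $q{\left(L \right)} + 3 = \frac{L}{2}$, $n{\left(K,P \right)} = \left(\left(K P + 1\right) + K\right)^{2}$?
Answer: $- \frac{163661077}{2} \approx -8.1831 \cdot 10^{7}$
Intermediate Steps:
$n{\left(K,P \right)} = \left(1 + K + K P\right)^{2}$ ($n{\left(K,P \right)} = \left(\left(1 + K P\right) + K\right)^{2} = \left(1 + K + K P\right)^{2}$)
$q{\left(L \right)} = -3 + \frac{L}{2}$
$\left(23 + q{\left(-3 \right)} 99\right) - n{\left(135,66 \right)} = \left(23 + \left(-3 + \frac{1}{2} \left(-3\right)\right) 99\right) - \left(1 + 135 + 135 \cdot 66\right)^{2} = \left(23 + \left(-3 - \frac{3}{2}\right) 99\right) - \left(1 + 135 + 8910\right)^{2} = \left(23 - \frac{891}{2}\right) - 9046^{2} = \left(23 - \frac{891}{2}\right) - 81830116 = - \frac{845}{2} - 81830116 = - \frac{163661077}{2}$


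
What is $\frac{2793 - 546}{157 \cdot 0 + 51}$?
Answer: $\frac{749}{17} \approx 44.059$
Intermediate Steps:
$\frac{2793 - 546}{157 \cdot 0 + 51} = \frac{2247}{0 + 51} = \frac{2247}{51} = 2247 \cdot \frac{1}{51} = \frac{749}{17}$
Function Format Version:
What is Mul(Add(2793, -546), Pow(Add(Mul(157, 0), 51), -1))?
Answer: Rational(749, 17) ≈ 44.059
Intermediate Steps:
Mul(Add(2793, -546), Pow(Add(Mul(157, 0), 51), -1)) = Mul(2247, Pow(Add(0, 51), -1)) = Mul(2247, Pow(51, -1)) = Mul(2247, Rational(1, 51)) = Rational(749, 17)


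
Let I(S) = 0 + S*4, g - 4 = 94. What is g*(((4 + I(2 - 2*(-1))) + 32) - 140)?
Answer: -8624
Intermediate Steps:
g = 98 (g = 4 + 94 = 98)
I(S) = 4*S (I(S) = 0 + 4*S = 4*S)
g*(((4 + I(2 - 2*(-1))) + 32) - 140) = 98*(((4 + 4*(2 - 2*(-1))) + 32) - 140) = 98*(((4 + 4*(2 + 2)) + 32) - 140) = 98*(((4 + 4*4) + 32) - 140) = 98*(((4 + 16) + 32) - 140) = 98*((20 + 32) - 140) = 98*(52 - 140) = 98*(-88) = -8624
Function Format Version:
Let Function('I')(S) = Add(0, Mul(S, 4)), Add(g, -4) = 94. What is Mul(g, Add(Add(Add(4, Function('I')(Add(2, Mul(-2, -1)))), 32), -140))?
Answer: -8624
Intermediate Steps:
g = 98 (g = Add(4, 94) = 98)
Function('I')(S) = Mul(4, S) (Function('I')(S) = Add(0, Mul(4, S)) = Mul(4, S))
Mul(g, Add(Add(Add(4, Function('I')(Add(2, Mul(-2, -1)))), 32), -140)) = Mul(98, Add(Add(Add(4, Mul(4, Add(2, Mul(-2, -1)))), 32), -140)) = Mul(98, Add(Add(Add(4, Mul(4, Add(2, 2))), 32), -140)) = Mul(98, Add(Add(Add(4, Mul(4, 4)), 32), -140)) = Mul(98, Add(Add(Add(4, 16), 32), -140)) = Mul(98, Add(Add(20, 32), -140)) = Mul(98, Add(52, -140)) = Mul(98, -88) = -8624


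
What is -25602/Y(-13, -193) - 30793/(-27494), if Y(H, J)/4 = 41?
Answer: -87356417/563627 ≈ -154.99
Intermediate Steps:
Y(H, J) = 164 (Y(H, J) = 4*41 = 164)
-25602/Y(-13, -193) - 30793/(-27494) = -25602/164 - 30793/(-27494) = -25602*1/164 - 30793*(-1/27494) = -12801/82 + 30793/27494 = -87356417/563627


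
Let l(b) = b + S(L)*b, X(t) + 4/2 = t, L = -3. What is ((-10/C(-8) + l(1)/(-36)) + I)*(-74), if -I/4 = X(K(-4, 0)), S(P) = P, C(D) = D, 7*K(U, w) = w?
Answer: -12395/18 ≈ -688.61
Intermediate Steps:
K(U, w) = w/7
X(t) = -2 + t
l(b) = -2*b (l(b) = b - 3*b = -2*b)
I = 8 (I = -4*(-2 + (⅐)*0) = -4*(-2 + 0) = -4*(-2) = 8)
((-10/C(-8) + l(1)/(-36)) + I)*(-74) = ((-10/(-8) - 2*1/(-36)) + 8)*(-74) = ((-10*(-⅛) - 2*(-1/36)) + 8)*(-74) = ((5/4 + 1/18) + 8)*(-74) = (47/36 + 8)*(-74) = (335/36)*(-74) = -12395/18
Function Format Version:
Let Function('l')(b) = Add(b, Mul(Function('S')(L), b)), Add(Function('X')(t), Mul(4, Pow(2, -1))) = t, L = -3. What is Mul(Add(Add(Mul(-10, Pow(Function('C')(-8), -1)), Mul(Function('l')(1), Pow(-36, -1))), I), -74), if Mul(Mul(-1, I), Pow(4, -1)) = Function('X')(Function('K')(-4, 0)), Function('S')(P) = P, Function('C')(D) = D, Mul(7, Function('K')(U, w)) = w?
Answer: Rational(-12395, 18) ≈ -688.61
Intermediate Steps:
Function('K')(U, w) = Mul(Rational(1, 7), w)
Function('X')(t) = Add(-2, t)
Function('l')(b) = Mul(-2, b) (Function('l')(b) = Add(b, Mul(-3, b)) = Mul(-2, b))
I = 8 (I = Mul(-4, Add(-2, Mul(Rational(1, 7), 0))) = Mul(-4, Add(-2, 0)) = Mul(-4, -2) = 8)
Mul(Add(Add(Mul(-10, Pow(Function('C')(-8), -1)), Mul(Function('l')(1), Pow(-36, -1))), I), -74) = Mul(Add(Add(Mul(-10, Pow(-8, -1)), Mul(Mul(-2, 1), Pow(-36, -1))), 8), -74) = Mul(Add(Add(Mul(-10, Rational(-1, 8)), Mul(-2, Rational(-1, 36))), 8), -74) = Mul(Add(Add(Rational(5, 4), Rational(1, 18)), 8), -74) = Mul(Add(Rational(47, 36), 8), -74) = Mul(Rational(335, 36), -74) = Rational(-12395, 18)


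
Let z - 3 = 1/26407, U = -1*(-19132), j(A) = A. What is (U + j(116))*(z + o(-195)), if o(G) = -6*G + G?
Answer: 497099752656/26407 ≈ 1.8825e+7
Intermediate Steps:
U = 19132
o(G) = -5*G
z = 79222/26407 (z = 3 + 1/26407 = 79222/26407 ≈ 3.0000)
(U + j(116))*(z + o(-195)) = (19132 + 116)*(79222/26407 - 5*(-195)) = 19248*(79222/26407 + 975) = 19248*(25826047/26407) = 497099752656/26407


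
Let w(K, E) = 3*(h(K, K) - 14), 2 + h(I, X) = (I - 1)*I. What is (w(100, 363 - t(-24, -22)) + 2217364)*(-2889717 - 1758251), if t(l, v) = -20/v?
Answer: -10444058463488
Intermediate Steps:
h(I, X) = -2 + I*(-1 + I) (h(I, X) = -2 + (I - 1)*I = -2 + (-1 + I)*I = -2 + I*(-1 + I))
w(K, E) = -48 - 3*K + 3*K² (w(K, E) = 3*((-2 + K² - K) - 14) = 3*(-16 + K² - K) = -48 - 3*K + 3*K²)
(w(100, 363 - t(-24, -22)) + 2217364)*(-2889717 - 1758251) = ((-48 - 3*100 + 3*100²) + 2217364)*(-2889717 - 1758251) = ((-48 - 300 + 3*10000) + 2217364)*(-4647968) = ((-48 - 300 + 30000) + 2217364)*(-4647968) = (29652 + 2217364)*(-4647968) = 2247016*(-4647968) = -10444058463488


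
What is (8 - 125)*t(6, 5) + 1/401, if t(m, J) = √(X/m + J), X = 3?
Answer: 1/401 - 117*√22/2 ≈ -274.39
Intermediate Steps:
t(m, J) = √(J + 3/m) (t(m, J) = √(3/m + J) = √(J + 3/m))
(8 - 125)*t(6, 5) + 1/401 = (8 - 125)*√(5 + 3/6) + 1/401 = -117*√(5 + 3*(⅙)) + 1/401 = -117*√(5 + ½) + 1/401 = -117*√22/2 + 1/401 = 1/401 - 117*√22/2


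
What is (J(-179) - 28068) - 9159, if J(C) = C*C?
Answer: -5186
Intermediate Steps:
J(C) = C²
(J(-179) - 28068) - 9159 = ((-179)² - 28068) - 9159 = (32041 - 28068) - 9159 = 3973 - 9159 = -5186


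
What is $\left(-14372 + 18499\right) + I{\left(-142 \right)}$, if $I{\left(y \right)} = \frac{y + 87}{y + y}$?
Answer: $\frac{1172123}{284} \approx 4127.2$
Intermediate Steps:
$I{\left(y \right)} = \frac{87 + y}{2 y}$
$\left(-14372 + 18499\right) + I{\left(-142 \right)} = \left(-14372 + 18499\right) + \frac{87 - 142}{2 \left(-142\right)} = 4127 + \frac{1}{2} \left(- \frac{1}{142}\right) \left(-55\right) = 4127 + \frac{55}{284} = \frac{1172123}{284}$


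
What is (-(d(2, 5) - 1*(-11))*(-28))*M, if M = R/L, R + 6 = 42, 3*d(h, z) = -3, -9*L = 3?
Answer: -30240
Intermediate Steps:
L = -1/3 (L = -1/9*3 = -1/3 ≈ -0.33333)
d(h, z) = -1 (d(h, z) = (1/3)*(-3) = -1)
R = 36 (R = -6 + 42 = 36)
M = -108 (M = 36/(-1/3) = 36*(-3) = -108)
(-(d(2, 5) - 1*(-11))*(-28))*M = (-(-1 - 1*(-11))*(-28))*(-108) = (-(-1 + 11)*(-28))*(-108) = (-1*10*(-28))*(-108) = -10*(-28)*(-108) = 280*(-108) = -30240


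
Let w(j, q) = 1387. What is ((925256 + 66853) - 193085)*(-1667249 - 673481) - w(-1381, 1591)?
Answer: -1870299448907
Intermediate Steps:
((925256 + 66853) - 193085)*(-1667249 - 673481) - w(-1381, 1591) = ((925256 + 66853) - 193085)*(-1667249 - 673481) - 1*1387 = (992109 - 193085)*(-2340730) - 1387 = 799024*(-2340730) - 1387 = -1870299447520 - 1387 = -1870299448907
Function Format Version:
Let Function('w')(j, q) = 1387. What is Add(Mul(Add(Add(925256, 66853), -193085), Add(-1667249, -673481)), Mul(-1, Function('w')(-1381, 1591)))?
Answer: -1870299448907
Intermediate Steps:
Add(Mul(Add(Add(925256, 66853), -193085), Add(-1667249, -673481)), Mul(-1, Function('w')(-1381, 1591))) = Add(Mul(Add(Add(925256, 66853), -193085), Add(-1667249, -673481)), Mul(-1, 1387)) = Add(Mul(Add(992109, -193085), -2340730), -1387) = Add(Mul(799024, -2340730), -1387) = Add(-1870299447520, -1387) = -1870299448907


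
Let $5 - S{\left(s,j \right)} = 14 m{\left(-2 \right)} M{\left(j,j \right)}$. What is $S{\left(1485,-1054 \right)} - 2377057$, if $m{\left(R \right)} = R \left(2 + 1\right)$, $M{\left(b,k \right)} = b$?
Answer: $-2465588$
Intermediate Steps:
$m{\left(R \right)} = 3 R$ ($m{\left(R \right)} = R 3 = 3 R$)
$S{\left(s,j \right)} = 5 + 84 j$ ($S{\left(s,j \right)} = 5 - 14 \cdot 3 \left(-2\right) j = 5 - 14 \left(-6\right) j = 5 - - 84 j = 5 + 84 j$)
$S{\left(1485,-1054 \right)} - 2377057 = \left(5 + 84 \left(-1054\right)\right) - 2377057 = \left(5 - 88536\right) - 2377057 = -88531 - 2377057 = -2465588$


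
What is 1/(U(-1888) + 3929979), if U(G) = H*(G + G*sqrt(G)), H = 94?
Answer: 3752507/73546343545241 + 709888*I*sqrt(118)/73546343545241 ≈ 5.1022e-8 + 1.0485e-7*I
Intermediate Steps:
U(G) = 94*G + 94*G**(3/2) (U(G) = 94*(G + G*sqrt(G)) = 94*(G + G**(3/2)) = 94*G + 94*G**(3/2))
1/(U(-1888) + 3929979) = 1/((94*(-1888) + 94*(-1888)**(3/2)) + 3929979) = 1/((-177472 + 94*(-7552*I*sqrt(118))) + 3929979) = 1/((-177472 - 709888*I*sqrt(118)) + 3929979) = 1/(3752507 - 709888*I*sqrt(118))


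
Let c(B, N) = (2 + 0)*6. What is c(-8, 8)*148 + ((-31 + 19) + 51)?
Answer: 1815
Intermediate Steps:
c(B, N) = 12 (c(B, N) = 2*6 = 12)
c(-8, 8)*148 + ((-31 + 19) + 51) = 12*148 + ((-31 + 19) + 51) = 1776 + (-12 + 51) = 1776 + 39 = 1815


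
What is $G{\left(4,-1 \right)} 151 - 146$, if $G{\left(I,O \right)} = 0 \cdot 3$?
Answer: $-146$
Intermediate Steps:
$G{\left(I,O \right)} = 0$
$G{\left(4,-1 \right)} 151 - 146 = 0 \cdot 151 - 146 = 0 - 146 = -146$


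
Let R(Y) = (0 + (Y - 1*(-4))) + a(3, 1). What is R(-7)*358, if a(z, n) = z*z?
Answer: 2148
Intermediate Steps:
a(z, n) = z²
R(Y) = 13 + Y (R(Y) = (0 + (Y - 1*(-4))) + 3² = (0 + (Y + 4)) + 9 = (0 + (4 + Y)) + 9 = (4 + Y) + 9 = 13 + Y)
R(-7)*358 = (13 - 7)*358 = 6*358 = 2148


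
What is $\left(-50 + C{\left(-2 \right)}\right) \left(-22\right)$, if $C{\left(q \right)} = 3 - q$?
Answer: $990$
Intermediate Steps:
$\left(-50 + C{\left(-2 \right)}\right) \left(-22\right) = \left(-50 + \left(3 - -2\right)\right) \left(-22\right) = \left(-50 + \left(3 + 2\right)\right) \left(-22\right) = \left(-50 + 5\right) \left(-22\right) = \left(-45\right) \left(-22\right) = 990$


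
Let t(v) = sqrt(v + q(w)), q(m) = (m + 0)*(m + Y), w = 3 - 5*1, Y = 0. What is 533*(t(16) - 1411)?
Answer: -752063 + 1066*sqrt(5) ≈ -7.4968e+5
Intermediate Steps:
w = -2 (w = 3 - 5 = -2)
q(m) = m**2 (q(m) = (m + 0)*(m + 0) = m*m = m**2)
t(v) = sqrt(4 + v) (t(v) = sqrt(v + (-2)**2) = sqrt(v + 4) = sqrt(4 + v))
533*(t(16) - 1411) = 533*(sqrt(4 + 16) - 1411) = 533*(sqrt(20) - 1411) = 533*(2*sqrt(5) - 1411) = 533*(-1411 + 2*sqrt(5)) = -752063 + 1066*sqrt(5)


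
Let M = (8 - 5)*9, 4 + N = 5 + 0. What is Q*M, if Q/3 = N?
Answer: 81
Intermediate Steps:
N = 1 (N = -4 + (5 + 0) = -4 + 5 = 1)
M = 27 (M = 3*9 = 27)
Q = 3 (Q = 3*1 = 3)
Q*M = 3*27 = 81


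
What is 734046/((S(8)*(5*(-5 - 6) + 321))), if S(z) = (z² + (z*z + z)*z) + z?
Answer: 6439/1512 ≈ 4.2586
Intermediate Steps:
S(z) = z + z² + z*(z + z²) (S(z) = (z² + (z² + z)*z) + z = (z² + (z + z²)*z) + z = (z² + z*(z + z²)) + z = z + z² + z*(z + z²))
734046/((S(8)*(5*(-5 - 6) + 321))) = 734046/(((8*(1 + 8² + 2*8))*(5*(-5 - 6) + 321))) = 734046/(((8*(1 + 64 + 16))*(5*(-11) + 321))) = 734046/(((8*81)*(-55 + 321))) = 734046/((648*266)) = 734046/172368 = 734046*(1/172368) = 6439/1512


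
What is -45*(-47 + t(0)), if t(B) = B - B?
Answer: 2115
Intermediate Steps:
t(B) = 0
-45*(-47 + t(0)) = -45*(-47 + 0) = -45*(-47) = 2115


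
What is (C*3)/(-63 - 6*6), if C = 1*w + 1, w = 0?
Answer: -1/33 ≈ -0.030303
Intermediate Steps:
C = 1 (C = 1*0 + 1 = 0 + 1 = 1)
(C*3)/(-63 - 6*6) = (1*3)/(-63 - 6*6) = 3/(-63 - 36) = 3/(-99) = -1/99*3 = -1/33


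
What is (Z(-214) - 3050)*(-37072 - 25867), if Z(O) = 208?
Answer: 178872638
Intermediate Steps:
(Z(-214) - 3050)*(-37072 - 25867) = (208 - 3050)*(-37072 - 25867) = -2842*(-62939) = 178872638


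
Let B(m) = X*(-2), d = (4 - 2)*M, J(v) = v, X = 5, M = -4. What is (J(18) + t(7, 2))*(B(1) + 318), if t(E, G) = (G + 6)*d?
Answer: -14168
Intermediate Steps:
d = -8 (d = (4 - 2)*(-4) = 2*(-4) = -8)
t(E, G) = -48 - 8*G (t(E, G) = (G + 6)*(-8) = (6 + G)*(-8) = -48 - 8*G)
B(m) = -10 (B(m) = 5*(-2) = -10)
(J(18) + t(7, 2))*(B(1) + 318) = (18 + (-48 - 8*2))*(-10 + 318) = (18 + (-48 - 16))*308 = (18 - 64)*308 = -46*308 = -14168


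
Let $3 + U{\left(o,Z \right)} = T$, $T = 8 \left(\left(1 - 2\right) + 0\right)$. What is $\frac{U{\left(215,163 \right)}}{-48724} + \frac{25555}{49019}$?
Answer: $\frac{1245681029}{2388401756} \approx 0.52155$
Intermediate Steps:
$T = -8$ ($T = 8 \left(-1 + 0\right) = 8 \left(-1\right) = -8$)
$U{\left(o,Z \right)} = -11$ ($U{\left(o,Z \right)} = -3 - 8 = -11$)
$\frac{U{\left(215,163 \right)}}{-48724} + \frac{25555}{49019} = - \frac{11}{-48724} + \frac{25555}{49019} = \left(-11\right) \left(- \frac{1}{48724}\right) + 25555 \cdot \frac{1}{49019} = \frac{11}{48724} + \frac{25555}{49019} = \frac{1245681029}{2388401756}$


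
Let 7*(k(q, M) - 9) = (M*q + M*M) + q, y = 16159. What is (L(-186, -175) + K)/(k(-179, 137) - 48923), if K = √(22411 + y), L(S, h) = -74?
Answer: 518/348331 - 7*√38570/348331 ≈ -0.0024596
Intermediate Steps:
k(q, M) = 9 + q/7 + M²/7 + M*q/7 (k(q, M) = 9 + ((M*q + M*M) + q)/7 = 9 + ((M*q + M²) + q)/7 = 9 + ((M² + M*q) + q)/7 = 9 + (q + M² + M*q)/7 = 9 + (q/7 + M²/7 + M*q/7) = 9 + q/7 + M²/7 + M*q/7)
K = √38570 (K = √(22411 + 16159) = √38570 ≈ 196.39)
(L(-186, -175) + K)/(k(-179, 137) - 48923) = (-74 + √38570)/((9 + (⅐)*(-179) + (⅐)*137² + (⅐)*137*(-179)) - 48923) = (-74 + √38570)/((9 - 179/7 + (⅐)*18769 - 24523/7) - 48923) = (-74 + √38570)/((9 - 179/7 + 18769/7 - 24523/7) - 48923) = (-74 + √38570)/(-5870/7 - 48923) = (-74 + √38570)/(-348331/7) = (-74 + √38570)*(-7/348331) = 518/348331 - 7*√38570/348331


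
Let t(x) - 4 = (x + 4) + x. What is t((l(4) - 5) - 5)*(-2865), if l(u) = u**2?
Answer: -57300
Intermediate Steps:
t(x) = 8 + 2*x (t(x) = 4 + ((x + 4) + x) = 4 + ((4 + x) + x) = 4 + (4 + 2*x) = 8 + 2*x)
t((l(4) - 5) - 5)*(-2865) = (8 + 2*((4**2 - 5) - 5))*(-2865) = (8 + 2*((16 - 5) - 5))*(-2865) = (8 + 2*(11 - 5))*(-2865) = (8 + 2*6)*(-2865) = (8 + 12)*(-2865) = 20*(-2865) = -57300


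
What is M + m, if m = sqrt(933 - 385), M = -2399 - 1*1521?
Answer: -3920 + 2*sqrt(137) ≈ -3896.6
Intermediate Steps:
M = -3920 (M = -2399 - 1521 = -3920)
m = 2*sqrt(137) (m = sqrt(548) = 2*sqrt(137) ≈ 23.409)
M + m = -3920 + 2*sqrt(137)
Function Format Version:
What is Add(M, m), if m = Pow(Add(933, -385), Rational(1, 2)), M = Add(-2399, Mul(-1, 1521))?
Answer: Add(-3920, Mul(2, Pow(137, Rational(1, 2)))) ≈ -3896.6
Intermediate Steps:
M = -3920 (M = Add(-2399, -1521) = -3920)
m = Mul(2, Pow(137, Rational(1, 2))) (m = Pow(548, Rational(1, 2)) = Mul(2, Pow(137, Rational(1, 2))) ≈ 23.409)
Add(M, m) = Add(-3920, Mul(2, Pow(137, Rational(1, 2))))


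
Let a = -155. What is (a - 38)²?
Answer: 37249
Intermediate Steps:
(a - 38)² = (-155 - 38)² = (-193)² = 37249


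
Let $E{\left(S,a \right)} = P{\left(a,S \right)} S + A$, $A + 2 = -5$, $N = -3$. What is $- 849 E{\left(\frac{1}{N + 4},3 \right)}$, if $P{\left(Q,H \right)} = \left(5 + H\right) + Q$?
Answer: $-1698$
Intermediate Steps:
$P{\left(Q,H \right)} = 5 + H + Q$
$A = -7$ ($A = -2 - 5 = -7$)
$E{\left(S,a \right)} = -7 + S \left(5 + S + a\right)$ ($E{\left(S,a \right)} = \left(5 + S + a\right) S - 7 = S \left(5 + S + a\right) - 7 = -7 + S \left(5 + S + a\right)$)
$- 849 E{\left(\frac{1}{N + 4},3 \right)} = - 849 \left(-7 + \frac{5 + \frac{1}{-3 + 4} + 3}{-3 + 4}\right) = - 849 \left(-7 + \frac{5 + 1^{-1} + 3}{1}\right) = - 849 \left(-7 + 1 \left(5 + 1 + 3\right)\right) = - 849 \left(-7 + 1 \cdot 9\right) = - 849 \left(-7 + 9\right) = \left(-849\right) 2 = -1698$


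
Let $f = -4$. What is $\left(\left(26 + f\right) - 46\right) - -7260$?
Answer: $7236$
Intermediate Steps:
$\left(\left(26 + f\right) - 46\right) - -7260 = \left(\left(26 - 4\right) - 46\right) - -7260 = \left(22 - 46\right) + 7260 = -24 + 7260 = 7236$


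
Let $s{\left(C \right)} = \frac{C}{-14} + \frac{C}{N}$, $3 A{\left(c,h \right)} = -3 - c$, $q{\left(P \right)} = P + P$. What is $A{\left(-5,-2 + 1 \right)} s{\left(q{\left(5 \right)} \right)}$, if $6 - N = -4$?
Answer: $\frac{4}{21} \approx 0.19048$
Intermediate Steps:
$q{\left(P \right)} = 2 P$
$N = 10$ ($N = 6 - -4 = 6 + 4 = 10$)
$A{\left(c,h \right)} = -1 - \frac{c}{3}$ ($A{\left(c,h \right)} = \frac{-3 - c}{3} = -1 - \frac{c}{3}$)
$s{\left(C \right)} = \frac{C}{35}$ ($s{\left(C \right)} = \frac{C}{-14} + \frac{C}{10} = C \left(- \frac{1}{14}\right) + C \frac{1}{10} = - \frac{C}{14} + \frac{C}{10} = \frac{C}{35}$)
$A{\left(-5,-2 + 1 \right)} s{\left(q{\left(5 \right)} \right)} = \left(-1 - - \frac{5}{3}\right) \frac{2 \cdot 5}{35} = \left(-1 + \frac{5}{3}\right) \frac{1}{35} \cdot 10 = \frac{2}{3} \cdot \frac{2}{7} = \frac{4}{21}$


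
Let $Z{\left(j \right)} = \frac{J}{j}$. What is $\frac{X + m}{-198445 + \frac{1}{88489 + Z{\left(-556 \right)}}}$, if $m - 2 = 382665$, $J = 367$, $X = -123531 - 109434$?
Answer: $- \frac{7365266093934}{9763398150509} \approx -0.75438$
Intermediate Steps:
$X = -232965$ ($X = -123531 - 109434 = -232965$)
$Z{\left(j \right)} = \frac{367}{j}$
$m = 382667$ ($m = 2 + 382665 = 382667$)
$\frac{X + m}{-198445 + \frac{1}{88489 + Z{\left(-556 \right)}}} = \frac{-232965 + 382667}{-198445 + \frac{1}{88489 + \frac{367}{-556}}} = \frac{149702}{-198445 + \frac{1}{88489 + 367 \left(- \frac{1}{556}\right)}} = \frac{149702}{-198445 + \frac{1}{88489 - \frac{367}{556}}} = \frac{149702}{-198445 + \frac{1}{\frac{49199517}{556}}} = \frac{149702}{-198445 + \frac{556}{49199517}} = \frac{149702}{- \frac{9763398150509}{49199517}} = 149702 \left(- \frac{49199517}{9763398150509}\right) = - \frac{7365266093934}{9763398150509}$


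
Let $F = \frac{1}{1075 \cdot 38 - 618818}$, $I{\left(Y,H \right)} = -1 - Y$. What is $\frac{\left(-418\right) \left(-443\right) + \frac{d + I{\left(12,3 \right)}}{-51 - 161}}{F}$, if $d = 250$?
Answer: $- \frac{5672272016292}{53} \approx -1.0702 \cdot 10^{11}$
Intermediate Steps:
$F = - \frac{1}{577968}$ ($F = \frac{1}{40850 - 618818} = \frac{1}{-577968} = - \frac{1}{577968} \approx -1.7302 \cdot 10^{-6}$)
$\frac{\left(-418\right) \left(-443\right) + \frac{d + I{\left(12,3 \right)}}{-51 - 161}}{F} = \frac{\left(-418\right) \left(-443\right) + \frac{250 - 13}{-51 - 161}}{- \frac{1}{577968}} = \left(185174 + \frac{250 - 13}{-212}\right) \left(-577968\right) = \left(185174 + \left(250 - 13\right) \left(- \frac{1}{212}\right)\right) \left(-577968\right) = \left(185174 + 237 \left(- \frac{1}{212}\right)\right) \left(-577968\right) = \left(185174 - \frac{237}{212}\right) \left(-577968\right) = \frac{39256651}{212} \left(-577968\right) = - \frac{5672272016292}{53}$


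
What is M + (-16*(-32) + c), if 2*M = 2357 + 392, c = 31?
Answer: 3835/2 ≈ 1917.5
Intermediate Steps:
M = 2749/2 (M = (2357 + 392)/2 = (½)*2749 = 2749/2 ≈ 1374.5)
M + (-16*(-32) + c) = 2749/2 + (-16*(-32) + 31) = 2749/2 + (512 + 31) = 2749/2 + 543 = 3835/2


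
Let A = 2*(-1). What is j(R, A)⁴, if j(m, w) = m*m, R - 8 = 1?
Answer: 43046721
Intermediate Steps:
R = 9 (R = 8 + 1 = 9)
A = -2
j(m, w) = m²
j(R, A)⁴ = (9²)⁴ = 81⁴ = 43046721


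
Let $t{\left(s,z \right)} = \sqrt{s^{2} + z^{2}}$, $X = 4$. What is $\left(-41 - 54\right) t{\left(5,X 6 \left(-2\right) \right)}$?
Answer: $- 95 \sqrt{2329} \approx -4584.7$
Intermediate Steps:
$\left(-41 - 54\right) t{\left(5,X 6 \left(-2\right) \right)} = \left(-41 - 54\right) \sqrt{5^{2} + \left(4 \cdot 6 \left(-2\right)\right)^{2}} = - 95 \sqrt{25 + \left(24 \left(-2\right)\right)^{2}} = - 95 \sqrt{25 + \left(-48\right)^{2}} = - 95 \sqrt{25 + 2304} = - 95 \sqrt{2329}$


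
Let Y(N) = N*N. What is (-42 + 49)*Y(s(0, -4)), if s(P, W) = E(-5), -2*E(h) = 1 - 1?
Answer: 0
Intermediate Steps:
E(h) = 0 (E(h) = -(1 - 1)/2 = -1/2*0 = 0)
s(P, W) = 0
Y(N) = N**2
(-42 + 49)*Y(s(0, -4)) = (-42 + 49)*0**2 = 7*0 = 0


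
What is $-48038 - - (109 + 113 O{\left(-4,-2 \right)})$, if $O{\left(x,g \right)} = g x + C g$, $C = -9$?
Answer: $-44991$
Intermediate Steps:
$O{\left(x,g \right)} = - 9 g + g x$ ($O{\left(x,g \right)} = g x - 9 g = - 9 g + g x$)
$-48038 - - (109 + 113 O{\left(-4,-2 \right)}) = -48038 - - (109 + 113 \left(- 2 \left(-9 - 4\right)\right)) = -48038 - - (109 + 113 \left(\left(-2\right) \left(-13\right)\right)) = -48038 - - (109 + 113 \cdot 26) = -48038 - - (109 + 2938) = -48038 - \left(-1\right) 3047 = -48038 - -3047 = -48038 + 3047 = -44991$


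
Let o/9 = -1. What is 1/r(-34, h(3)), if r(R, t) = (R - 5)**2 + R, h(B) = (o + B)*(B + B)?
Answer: 1/1487 ≈ 0.00067249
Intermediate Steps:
o = -9 (o = 9*(-1) = -9)
h(B) = 2*B*(-9 + B) (h(B) = (-9 + B)*(B + B) = (-9 + B)*(2*B) = 2*B*(-9 + B))
r(R, t) = R + (-5 + R)**2 (r(R, t) = (-5 + R)**2 + R = R + (-5 + R)**2)
1/r(-34, h(3)) = 1/(-34 + (-5 - 34)**2) = 1/(-34 + (-39)**2) = 1/(-34 + 1521) = 1/1487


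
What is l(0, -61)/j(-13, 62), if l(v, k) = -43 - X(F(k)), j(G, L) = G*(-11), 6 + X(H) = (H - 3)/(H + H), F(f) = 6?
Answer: -149/572 ≈ -0.26049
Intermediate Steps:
X(H) = -6 + (-3 + H)/(2*H) (X(H) = -6 + (H - 3)/(H + H) = -6 + (-3 + H)/((2*H)) = -6 + (-3 + H)*(1/(2*H)) = -6 + (-3 + H)/(2*H))
j(G, L) = -11*G
l(v, k) = -149/4 (l(v, k) = -43 - (-3 - 11*6)/(2*6) = -43 - (-3 - 66)/(2*6) = -43 - (-69)/(2*6) = -43 - 1*(-23/4) = -43 + 23/4 = -149/4)
l(0, -61)/j(-13, 62) = -149/(4*((-11*(-13)))) = -149/4/143 = -149/4*1/143 = -149/572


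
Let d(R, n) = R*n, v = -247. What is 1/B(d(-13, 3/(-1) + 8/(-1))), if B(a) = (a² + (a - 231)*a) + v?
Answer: 1/7618 ≈ 0.00013127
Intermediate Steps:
B(a) = -247 + a² + a*(-231 + a) (B(a) = (a² + (a - 231)*a) - 247 = (a² + (-231 + a)*a) - 247 = (a² + a*(-231 + a)) - 247 = -247 + a² + a*(-231 + a))
1/B(d(-13, 3/(-1) + 8/(-1))) = 1/(-247 - (-3003)*(3/(-1) + 8/(-1)) + 2*(-13*(3/(-1) + 8/(-1)))²) = 1/(-247 - (-3003)*(3*(-1) + 8*(-1)) + 2*(-13*(3*(-1) + 8*(-1)))²) = 1/(-247 - (-3003)*(-3 - 8) + 2*(-13*(-3 - 8))²) = 1/(-247 - (-3003)*(-11) + 2*(-13*(-11))²) = 1/(-247 - 231*143 + 2*143²) = 1/(-247 - 33033 + 2*20449) = 1/(-247 - 33033 + 40898) = 1/7618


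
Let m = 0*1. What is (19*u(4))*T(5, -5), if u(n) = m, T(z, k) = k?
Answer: 0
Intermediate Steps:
m = 0
u(n) = 0
(19*u(4))*T(5, -5) = (19*0)*(-5) = 0*(-5) = 0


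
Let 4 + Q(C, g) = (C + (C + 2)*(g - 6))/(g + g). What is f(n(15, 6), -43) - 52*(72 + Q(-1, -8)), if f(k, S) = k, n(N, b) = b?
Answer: -14315/4 ≈ -3578.8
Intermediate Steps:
Q(C, g) = -4 + (C + (-6 + g)*(2 + C))/(2*g) (Q(C, g) = -4 + (C + (C + 2)*(g - 6))/(g + g) = -4 + (C + (2 + C)*(-6 + g))/((2*g)) = -4 + (C + (-6 + g)*(2 + C))*(1/(2*g)) = -4 + (C + (-6 + g)*(2 + C))/(2*g))
f(n(15, 6), -43) - 52*(72 + Q(-1, -8)) = 6 - 52*(72 + (½)*(-12 - 5*(-1) - 8*(-6 - 1))/(-8)) = 6 - 52*(72 + (½)*(-⅛)*(-12 + 5 - 8*(-7))) = 6 - 52*(72 + (½)*(-⅛)*(-12 + 5 + 56)) = 6 - 52*(72 + (½)*(-⅛)*49) = 6 - 52*(72 - 49/16) = 6 - 52*1103/16 = 6 - 1*14339/4 = 6 - 14339/4 = -14315/4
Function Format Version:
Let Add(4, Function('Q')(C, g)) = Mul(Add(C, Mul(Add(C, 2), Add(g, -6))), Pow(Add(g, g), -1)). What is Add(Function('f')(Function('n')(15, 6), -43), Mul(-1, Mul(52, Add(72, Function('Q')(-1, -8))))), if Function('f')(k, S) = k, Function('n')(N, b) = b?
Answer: Rational(-14315, 4) ≈ -3578.8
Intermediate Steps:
Function('Q')(C, g) = Add(-4, Mul(Rational(1, 2), Pow(g, -1), Add(C, Mul(Add(-6, g), Add(2, C))))) (Function('Q')(C, g) = Add(-4, Mul(Add(C, Mul(Add(C, 2), Add(g, -6))), Pow(Add(g, g), -1))) = Add(-4, Mul(Add(C, Mul(Add(2, C), Add(-6, g))), Pow(Mul(2, g), -1))) = Add(-4, Mul(Add(C, Mul(Add(-6, g), Add(2, C))), Mul(Rational(1, 2), Pow(g, -1)))) = Add(-4, Mul(Rational(1, 2), Pow(g, -1), Add(C, Mul(Add(-6, g), Add(2, C))))))
Add(Function('f')(Function('n')(15, 6), -43), Mul(-1, Mul(52, Add(72, Function('Q')(-1, -8))))) = Add(6, Mul(-1, Mul(52, Add(72, Mul(Rational(1, 2), Pow(-8, -1), Add(-12, Mul(-5, -1), Mul(-8, Add(-6, -1)))))))) = Add(6, Mul(-1, Mul(52, Add(72, Mul(Rational(1, 2), Rational(-1, 8), Add(-12, 5, Mul(-8, -7))))))) = Add(6, Mul(-1, Mul(52, Add(72, Mul(Rational(1, 2), Rational(-1, 8), Add(-12, 5, 56)))))) = Add(6, Mul(-1, Mul(52, Add(72, Mul(Rational(1, 2), Rational(-1, 8), 49))))) = Add(6, Mul(-1, Mul(52, Add(72, Rational(-49, 16))))) = Add(6, Mul(-1, Mul(52, Rational(1103, 16)))) = Add(6, Mul(-1, Rational(14339, 4))) = Add(6, Rational(-14339, 4)) = Rational(-14315, 4)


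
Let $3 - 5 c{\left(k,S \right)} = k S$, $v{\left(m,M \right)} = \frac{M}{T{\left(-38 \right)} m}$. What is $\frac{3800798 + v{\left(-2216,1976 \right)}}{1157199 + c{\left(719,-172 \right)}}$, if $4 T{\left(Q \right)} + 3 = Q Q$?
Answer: $\frac{3792787815745}{1179442275781} \approx 3.2157$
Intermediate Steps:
$T{\left(Q \right)} = - \frac{3}{4} + \frac{Q^{2}}{4}$ ($T{\left(Q \right)} = - \frac{3}{4} + \frac{Q Q}{4} = - \frac{3}{4} + \frac{Q^{2}}{4}$)
$v{\left(m,M \right)} = \frac{4 M}{1441 m}$ ($v{\left(m,M \right)} = \frac{M}{\left(- \frac{3}{4} + \frac{\left(-38\right)^{2}}{4}\right) m} = \frac{M}{\left(- \frac{3}{4} + \frac{1}{4} \cdot 1444\right) m} = \frac{M}{\left(- \frac{3}{4} + 361\right) m} = \frac{M}{\frac{1441}{4} m} = M \frac{4}{1441 m} = \frac{4 M}{1441 m}$)
$c{\left(k,S \right)} = \frac{3}{5} - \frac{S k}{5}$ ($c{\left(k,S \right)} = \frac{3}{5} - \frac{k S}{5} = \frac{3}{5} - \frac{S k}{5}$)
$\frac{3800798 + v{\left(-2216,1976 \right)}}{1157199 + c{\left(719,-172 \right)}} = \frac{3800798 + \frac{4}{1441} \cdot 1976 \frac{1}{-2216}}{1157199 - \left(- \frac{3}{5} - \frac{123668}{5}\right)} = \frac{3800798 + \frac{4}{1441} \cdot 1976 \left(- \frac{1}{2216}\right)}{1157199 + \left(\frac{3}{5} + \frac{123668}{5}\right)} = \frac{3800798 - \frac{988}{399157}}{1157199 + \frac{123671}{5}} = \frac{1517115126298}{399157 \cdot \frac{5909666}{5}} = \frac{1517115126298}{399157} \cdot \frac{5}{5909666} = \frac{3792787815745}{1179442275781}$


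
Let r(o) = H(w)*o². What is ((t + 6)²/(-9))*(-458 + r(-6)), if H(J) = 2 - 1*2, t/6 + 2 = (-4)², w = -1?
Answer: 412200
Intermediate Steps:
t = 84 (t = -12 + 6*(-4)² = -12 + 6*16 = -12 + 96 = 84)
H(J) = 0 (H(J) = 2 - 2 = 0)
r(o) = 0 (r(o) = 0*o² = 0)
((t + 6)²/(-9))*(-458 + r(-6)) = ((84 + 6)²/(-9))*(-458 + 0) = (90²*(-⅑))*(-458) = (8100*(-⅑))*(-458) = -900*(-458) = 412200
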